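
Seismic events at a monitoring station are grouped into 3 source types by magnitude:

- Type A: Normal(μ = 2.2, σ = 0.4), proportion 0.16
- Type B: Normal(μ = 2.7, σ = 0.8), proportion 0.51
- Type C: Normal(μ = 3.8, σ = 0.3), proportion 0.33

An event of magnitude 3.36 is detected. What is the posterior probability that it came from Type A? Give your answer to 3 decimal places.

Posterior ∝ prior × likelihood, so P(k | x) ∝ P(Z=k) f_k(x); normalise over all components.
Normal densities:
  f_A = 0.0148813
  f_B = 0.354833
  f_C = 0.453608
Unnormalised posteriors:
  P(Z=A)·f_A = 0.16 × 0.0148813 = 0.00238101
  P(Z=B)·f_B = 0.51 × 0.354833 = 0.180965
  P(Z=C)·f_C = 0.33 × 0.453608 = 0.149691
Marginal: 0.00238101 + 0.180965 + 0.149691 = 0.333037
P(Type A | data) = 0.00238101 / 0.333037 ≈ 0.007

0.007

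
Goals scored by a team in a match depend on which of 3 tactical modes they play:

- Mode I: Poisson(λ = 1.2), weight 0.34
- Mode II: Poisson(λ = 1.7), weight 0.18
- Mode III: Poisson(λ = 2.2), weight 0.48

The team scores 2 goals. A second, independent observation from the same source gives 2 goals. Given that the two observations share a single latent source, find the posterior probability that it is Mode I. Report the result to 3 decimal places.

0.254

Apply Bayes' rule: the posterior for each component is proportional to its prior times its likelihood at x.
Since both observations come from the same component, the likelihood for component k is f_k(x₁)·f_k(x₂).
  L_I = [e^(−1.2)·1.2^2/2! = 0.21686] × [0.21686] = 0.0470282
  L_II = [e^(−1.7)·1.7^2/2! = 0.263978] × [0.263978] = 0.0696842
  L_III = [e^(−2.2)·2.2^2/2! = 0.268144] × [0.268144] = 0.071901
Prior × likelihood for each component:
  P(Z=I)·L_I = 0.34 × 0.0470282 = 0.0159896
  P(Z=II)·L_II = 0.18 × 0.0696842 = 0.0125432
  P(Z=III)·L_III = 0.48 × 0.071901 = 0.0345125
Evidence: 0.0159896 + 0.0125432 + 0.0345125 = 0.0630452
So the posterior for Mode I is 0.0159896 / 0.0630452 ≈ 0.254.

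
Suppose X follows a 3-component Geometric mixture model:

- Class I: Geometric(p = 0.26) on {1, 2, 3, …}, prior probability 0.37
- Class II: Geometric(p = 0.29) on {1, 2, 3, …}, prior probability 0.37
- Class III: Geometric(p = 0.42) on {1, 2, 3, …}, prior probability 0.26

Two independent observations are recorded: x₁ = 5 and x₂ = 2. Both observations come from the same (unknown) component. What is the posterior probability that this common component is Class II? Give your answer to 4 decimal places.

Apply Bayes' rule: the posterior for each component is proportional to its prior times its likelihood at x.
Since both observations come from the same component, the likelihood for component k is f_k(x₁)·f_k(x₂).
  f_I = [0.26·(1−0.26)^4 = 0.26·0.299866 = 0.0779651] × [0.1924] = 0.0150005
  f_II = [0.29·(1−0.29)^4 = 0.29·0.254117 = 0.0736939] × [0.2059] = 0.0151736
  f_III = [0.42·(1−0.42)^4 = 0.42·0.113165 = 0.0475293] × [0.2436] = 0.0115781
Weight by the priors:
  π_I·f_I = 0.37 × 0.0150005 = 0.00555018
  π_II·f_II = 0.37 × 0.0151736 = 0.00561422
  π_III·f_III = 0.26 × 0.0115781 = 0.00301031
Evidence: 0.00555018 + 0.00561422 + 0.00301031 = 0.0141747
P(Class II | x₁,x₂) ≈ 0.3961

0.3961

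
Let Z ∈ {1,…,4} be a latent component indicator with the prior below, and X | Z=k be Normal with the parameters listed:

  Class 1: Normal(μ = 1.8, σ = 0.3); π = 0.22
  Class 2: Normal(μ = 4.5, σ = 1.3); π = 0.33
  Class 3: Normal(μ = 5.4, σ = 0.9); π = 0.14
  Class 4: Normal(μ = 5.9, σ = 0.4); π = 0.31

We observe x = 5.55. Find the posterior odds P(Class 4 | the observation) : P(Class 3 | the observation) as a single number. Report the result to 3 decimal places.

The posterior odds equal the prior odds times the likelihood ratio: (π_i/π_j)·(f_i(x)/f_j(x)).
Evaluate each component's likelihood at the observed value:
  p_1 = (1/(0.3·√(2π)))·exp(−(5.55−1.8)²/(2·0.3²)) = 1.329808·exp(-78.12500) = 1.56507e-34
  p_2 = (1/(1.3·√(2π)))·exp(−(5.55−4.5)²/(2·1.3²)) = 0.306879·exp(-0.32618) = 0.221466
  p_3 = (1/(0.9·√(2π)))·exp(−(5.55−5.4)²/(2·0.9²)) = 0.443269·exp(-0.01389) = 0.437155
  p_4 = (1/(0.4·√(2π)))·exp(−(5.55−5.9)²/(2·0.4²)) = 0.997356·exp(-0.38281) = 0.680137
Odds = (0.31/0.14) × (0.680137/0.437155) = 2.21429 × 1.55583 ≈ 3.445

3.445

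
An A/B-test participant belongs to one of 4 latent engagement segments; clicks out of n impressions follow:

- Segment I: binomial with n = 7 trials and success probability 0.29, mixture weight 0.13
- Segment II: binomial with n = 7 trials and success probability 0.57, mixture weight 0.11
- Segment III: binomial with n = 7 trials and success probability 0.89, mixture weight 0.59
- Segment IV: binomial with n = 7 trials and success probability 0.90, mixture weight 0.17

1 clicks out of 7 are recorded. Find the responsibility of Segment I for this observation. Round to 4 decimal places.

0.9240

Posterior ∝ prior × likelihood, so P(k | x) ∝ π_k f_k(x); normalise over all components.
Evaluate each component's likelihood at the observed value:
  f_I = C(7,1)·0.29^1·0.71^6 = 7·0.29·0.1281 = 0.260044
  f_II = C(7,1)·0.57^1·0.43^6 = 7·0.57·0.00632136 = 0.0252222
  f_III = C(7,1)·0.89^1·0.11^6 = 7·0.89·1.77156e-06 = 1.10368e-05
  f_IV = C(7,1)·0.90^1·0.10^6 = 7·0.9·1e-06 = 6.3e-06
Prior × likelihood for each component:
  π_I·f_I = 0.13 × 0.260044 = 0.0338057
  π_II·f_II = 0.11 × 0.0252222 = 0.00277445
  π_III·f_III = 0.59 × 1.10368e-05 = 6.51173e-06
  π_IV·f_IV = 0.17 × 6.3e-06 = 1.071e-06
Normaliser: 0.0338057 + 0.00277445 + 6.51173e-06 + 1.071e-06 = 0.0365877
P(Segment I | x) = 0.0338057 / 0.0365877 ≈ 0.9240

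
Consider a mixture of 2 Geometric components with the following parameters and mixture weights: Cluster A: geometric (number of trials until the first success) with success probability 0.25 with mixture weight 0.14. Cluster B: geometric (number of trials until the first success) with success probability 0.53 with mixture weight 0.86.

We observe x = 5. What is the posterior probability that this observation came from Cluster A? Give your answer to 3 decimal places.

0.332

The responsibility of component k is π_k f_k(x) divided by Σ_j π_j f_j(x).
Evaluate each component's likelihood at the observed value:
  p_A = 0.25·(1−0.25)^4 = 0.25·0.316406 = 0.0791016
  p_B = 0.53·(1−0.53)^4 = 0.53·0.0487968 = 0.0258623
Prior × likelihood for each component:
  π_A·p_A = 0.14 × 0.0791016 = 0.0110742
  π_B·p_B = 0.86 × 0.0258623 = 0.0222416
Marginal: 0.0110742 + 0.0222416 = 0.0333158
P(Cluster A | data) ≈ 0.332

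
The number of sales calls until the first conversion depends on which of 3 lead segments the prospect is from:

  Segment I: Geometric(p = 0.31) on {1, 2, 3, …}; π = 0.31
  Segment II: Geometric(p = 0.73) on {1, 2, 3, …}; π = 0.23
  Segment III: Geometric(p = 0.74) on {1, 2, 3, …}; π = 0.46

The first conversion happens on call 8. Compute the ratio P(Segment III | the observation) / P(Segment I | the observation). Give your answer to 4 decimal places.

0.0038

Posterior odds = (w_i f_i(x)) / (w_j f_j(x)); the normalising sum cancels.
Evaluate each component's likelihood at the observed value:
  p_I = 0.31·(1−0.31)^7 = 0.31·0.0744635 = 0.0230837
  p_II = 0.73·(1−0.73)^7 = 0.73·0.000104604 = 7.63606e-05
  p_III = 0.74·(1−0.74)^7 = 0.74·8.03181e-05 = 5.94354e-05
Posterior odds = (w_III·p_III) / (w_I·p_I) = (0.46·5.94354e-05) / (0.31·0.0230837) = 2.73403e-05 / 0.00715595 ≈ 0.0038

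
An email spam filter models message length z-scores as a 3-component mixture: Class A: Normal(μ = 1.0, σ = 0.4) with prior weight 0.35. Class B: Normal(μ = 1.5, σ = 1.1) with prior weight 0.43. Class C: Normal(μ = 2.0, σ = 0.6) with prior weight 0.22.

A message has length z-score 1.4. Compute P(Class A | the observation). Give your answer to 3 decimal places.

P(component k | x) = π_k·f_k(x) / marginal(x), where marginal(x) = Σ_j π_j·f_j(x).
Evaluate each component's likelihood at the observed value:
  L_A = 0.604927
  L_B = 0.361179
  L_C = 0.403285
Unnormalised posteriors:
  π_A·L_A = 0.35 × 0.604927 = 0.211724
  π_B·L_B = 0.43 × 0.361179 = 0.155307
  π_C·L_C = 0.22 × 0.403285 = 0.0887226
Denominator: 0.211724 + 0.155307 + 0.0887226 = 0.455754
P(Class A | x) ≈ 0.465

0.465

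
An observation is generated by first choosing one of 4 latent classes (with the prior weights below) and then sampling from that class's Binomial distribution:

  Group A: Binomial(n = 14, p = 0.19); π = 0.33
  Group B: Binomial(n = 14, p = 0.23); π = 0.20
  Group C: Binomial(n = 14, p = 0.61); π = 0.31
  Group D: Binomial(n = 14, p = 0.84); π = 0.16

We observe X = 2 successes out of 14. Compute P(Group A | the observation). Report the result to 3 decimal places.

0.673

By Bayes' theorem, P(k | x) = π_k f_k(x) / Σ_j π_j f_j(x).
Binomial probabilities:
  f_A = C(14,2)·0.19^2·0.81^12 = 91·0.0361·0.0797664 = 0.262041
  f_B = C(14,2)·0.23^2·0.77^12 = 91·0.0529·0.0434399 = 0.209115
  f_C = C(14,2)·0.61^2·0.39^12 = 91·0.3721·1.23816e-05 = 0.000419253
  f_D = C(14,2)·0.84^2·0.16^12 = 91·0.7056·2.81475e-10 = 1.80734e-08
Multiply by the mixture weights:
  π_A·f_A = 0.33 × 0.262041 = 0.0864734
  π_B·f_B = 0.20 × 0.209115 = 0.0418231
  π_C·f_C = 0.31 × 0.000419253 = 0.000129968
  π_D·f_D = 0.16 × 1.80734e-08 = 2.89174e-09
Normaliser: 0.0864734 + 0.0418231 + 0.000129968 + 2.89174e-09 = 0.128426
So the posterior for Group A is 0.0864734 / 0.128426 ≈ 0.673.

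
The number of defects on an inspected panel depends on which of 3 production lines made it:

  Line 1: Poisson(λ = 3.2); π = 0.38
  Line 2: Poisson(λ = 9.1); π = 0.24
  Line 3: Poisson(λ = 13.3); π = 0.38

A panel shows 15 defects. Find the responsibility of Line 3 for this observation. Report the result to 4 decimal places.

P(component k | x) = π_k·f_k(x) / marginal(x), where marginal(x) = Σ_j π_j·f_j(x).
Component likelihoods at x = 15 defects:
  L_1 = e^(−3.2)·3.2^15/15! = 1.17763e-06
  L_2 = e^(−9.1)·9.1^15/15! = 0.0207511
  L_3 = e^(−13.3)·13.3^15/15! = 0.0922908
Unnormalised posteriors:
  π_1·L_1 = 0.38 × 1.17763e-06 = 4.47498e-07
  π_2·L_2 = 0.24 × 0.0207511 = 0.00498027
  π_3·L_3 = 0.38 × 0.0922908 = 0.0350705
Evidence: 4.47498e-07 + 0.00498027 + 0.0350705 = 0.0400512
P(Line 3 | data) = 0.0350705 / 0.0400512 ≈ 0.8756

0.8756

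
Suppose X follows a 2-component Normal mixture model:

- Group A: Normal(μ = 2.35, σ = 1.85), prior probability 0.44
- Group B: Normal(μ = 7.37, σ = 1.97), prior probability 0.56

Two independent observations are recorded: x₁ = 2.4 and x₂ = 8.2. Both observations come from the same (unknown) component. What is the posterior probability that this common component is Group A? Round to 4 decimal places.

Posterior ∝ prior × likelihood, so P(k | x) ∝ π_k f_k(x); normalise over all components.
Since both observations come from the same component, the likelihood for component k is f_k(x₁)·f_k(x₂).
  p_A = [0.215566] × [0.00145353] = 0.000313332
  p_B = [0.00840155] × [0.18531] = 0.00155689
Unnormalised posteriors:
  π_A·p_A = 0.44 × 0.000313332 = 0.000137866
  π_B·p_B = 0.56 × 0.00155689 = 0.000871857
Denominator: 0.000137866 + 0.000871857 = 0.00100972
P(Group A | data) ≈ 0.1365

0.1365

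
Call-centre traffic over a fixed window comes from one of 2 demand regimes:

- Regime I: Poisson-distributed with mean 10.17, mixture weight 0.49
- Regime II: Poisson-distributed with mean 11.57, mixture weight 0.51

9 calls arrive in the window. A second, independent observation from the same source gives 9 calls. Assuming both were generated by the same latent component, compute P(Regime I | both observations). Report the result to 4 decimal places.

0.6079

The responsibility of component k is π_k f_k(x) divided by Σ_j π_j f_j(x).
Since both observations come from the same component, the likelihood for component k is f_k(x₁)·f_k(x₂).
  p_I = [e^(−10.17)·10.17^9/9! = 0.122843] × [0.122843] = 0.0150904
  p_II = [e^(−11.57)·11.57^9/9! = 0.0967052] × [0.0967052] = 0.0093519
Unnormalised posteriors:
  π_I·p_I = 0.49 × 0.0150904 = 0.00739431
  π_II·p_II = 0.51 × 0.0093519 = 0.00476947
Sum: 0.00739431 + 0.00476947 = 0.0121638
P(Regime I | x) = 0.00739431 / 0.0121638 ≈ 0.6079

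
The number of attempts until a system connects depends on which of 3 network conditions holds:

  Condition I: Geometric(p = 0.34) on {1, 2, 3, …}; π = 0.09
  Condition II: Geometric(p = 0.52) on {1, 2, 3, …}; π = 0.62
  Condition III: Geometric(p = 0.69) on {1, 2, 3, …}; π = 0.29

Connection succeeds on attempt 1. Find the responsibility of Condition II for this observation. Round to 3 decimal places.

By Bayes' theorem, P(k | x) = π_k f_k(x) / Σ_j π_j f_j(x).
Evaluate each component's likelihood at the observed value:
  f_I = 0.34
  f_II = 0.52
  f_III = 0.69
Prior × likelihood for each component:
  π_I·f_I = 0.09 × 0.34 = 0.0306
  π_II·f_II = 0.62 × 0.52 = 0.3224
  π_III·f_III = 0.29 × 0.69 = 0.2001
Denominator: 0.0306 + 0.3224 + 0.2001 = 0.5531
P(Condition II | data) ≈ 0.583

0.583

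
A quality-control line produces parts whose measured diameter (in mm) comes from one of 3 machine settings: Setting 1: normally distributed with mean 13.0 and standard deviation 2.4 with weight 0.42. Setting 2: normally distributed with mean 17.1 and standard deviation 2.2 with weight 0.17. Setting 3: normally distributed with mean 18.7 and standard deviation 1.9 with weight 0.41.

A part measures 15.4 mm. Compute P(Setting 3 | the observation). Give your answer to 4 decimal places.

0.2261

By Bayes' theorem, P(k | x) = π_k f_k(x) / Σ_j π_j f_j(x).
Component likelihoods at x = 15.4 mm:
  f_1 = 0.100821
  f_2 = 0.134532
  f_3 = 0.0464628
Unnormalised posteriors:
  π_1·f_1 = 0.42 × 0.100821 = 0.0423449
  π_2·f_2 = 0.17 × 0.134532 = 0.0228705
  π_3·f_3 = 0.41 × 0.0464628 = 0.0190498
Sum: 0.0423449 + 0.0228705 + 0.0190498 = 0.0842652
Responsibility of Setting 3: 0.0190498 / 0.0842652 ≈ 0.2261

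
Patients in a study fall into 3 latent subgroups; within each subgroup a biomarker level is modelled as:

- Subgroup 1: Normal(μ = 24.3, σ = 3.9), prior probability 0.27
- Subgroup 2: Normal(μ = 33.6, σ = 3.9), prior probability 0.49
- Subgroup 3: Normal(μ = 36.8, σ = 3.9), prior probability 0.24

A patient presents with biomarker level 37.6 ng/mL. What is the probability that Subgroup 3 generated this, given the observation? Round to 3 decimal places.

0.447

Posterior ∝ prior × likelihood, so P(k | x) ∝ P(Z=k) f_k(x); normalise over all components.
Component likelihoods at x = 37.6 ng/mL:
  f_1 = (1/(3.9·√(2π)))·exp(−(37.6−24.3)²/(2·3.9²)) = 0.102293·exp(-5.81492) = 0.00030511
  f_2 = (1/(3.9·√(2π)))·exp(−(37.6−33.6)²/(2·3.9²)) = 0.102293·exp(-0.52597) = 0.0604533
  f_3 = (1/(3.9·√(2π)))·exp(−(37.6−36.8)²/(2·3.9²)) = 0.102293·exp(-0.02104) = 0.100163
Multiply by the mixture weights:
  P(Z=1)·f_1 = 0.27 × 0.00030511 = 8.23796e-05
  P(Z=2)·f_2 = 0.49 × 0.0604533 = 0.0296221
  P(Z=3)·f_3 = 0.24 × 0.100163 = 0.0240392
Denominator: 8.23796e-05 + 0.0296221 + 0.0240392 = 0.0537437
Responsibility of Subgroup 3: 0.0240392 / 0.0537437 ≈ 0.447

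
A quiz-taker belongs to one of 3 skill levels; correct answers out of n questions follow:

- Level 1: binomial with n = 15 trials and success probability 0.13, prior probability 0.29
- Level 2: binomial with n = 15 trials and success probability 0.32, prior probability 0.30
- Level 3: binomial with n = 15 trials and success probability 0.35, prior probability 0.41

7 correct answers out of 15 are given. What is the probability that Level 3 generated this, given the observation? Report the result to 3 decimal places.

By Bayes' theorem, P(k | x) = w_k f_k(x) / Σ_j w_j f_j(x).
Component likelihoods at x = 7 correct answers out of 15:
  p_1 = C(15,7)·0.13^7·0.87^8 = 6435·6.27485e-07·0.328212 = 0.00132528
  p_2 = C(15,7)·0.32^7·0.68^8 = 6435·0.000343597·0.0457163 = 0.101081
  p_3 = C(15,7)·0.35^7·0.65^8 = 6435·0.000643393·0.0318645 = 0.131926
Prior × likelihood for each component:
  w_1·p_1 = 0.29 × 0.00132528 = 0.00038433
  w_2·p_2 = 0.30 × 0.101081 = 0.0303243
  w_3·p_3 = 0.41 × 0.131926 = 0.0540898
Denominator: 0.00038433 + 0.0303243 + 0.0540898 = 0.0847985
P(Level 3 | the observation) = 0.0540898 / 0.0847985 ≈ 0.638

0.638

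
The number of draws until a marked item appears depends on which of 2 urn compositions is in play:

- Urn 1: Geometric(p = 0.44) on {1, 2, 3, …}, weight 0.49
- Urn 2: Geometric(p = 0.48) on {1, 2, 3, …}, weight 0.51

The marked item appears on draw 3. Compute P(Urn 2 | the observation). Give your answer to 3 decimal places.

P(component k | x) = π_k·f_k(x) / marginal(x), where marginal(x) = Σ_j π_j·f_j(x).
Component likelihoods at x = 3:
  L_1 = 0.44·(1−0.44)^2 = 0.44·0.3136 = 0.137984
  L_2 = 0.48·(1−0.48)^2 = 0.48·0.2704 = 0.129792
Unnormalised posteriors:
  π_1·L_1 = 0.49 × 0.137984 = 0.0676122
  π_2·L_2 = 0.51 × 0.129792 = 0.0661939
Sum: 0.0676122 + 0.0661939 = 0.133806
Responsibility of Urn 2: 0.0661939 / 0.133806 ≈ 0.495

0.495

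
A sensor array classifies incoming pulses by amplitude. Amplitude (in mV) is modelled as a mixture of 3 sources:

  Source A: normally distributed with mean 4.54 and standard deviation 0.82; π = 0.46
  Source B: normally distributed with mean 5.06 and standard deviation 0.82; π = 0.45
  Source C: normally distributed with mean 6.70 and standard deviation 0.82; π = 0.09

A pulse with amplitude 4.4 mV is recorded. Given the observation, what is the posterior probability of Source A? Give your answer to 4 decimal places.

By Bayes' theorem, P(k | x) = π_k f_k(x) / Σ_j π_j f_j(x).
Component likelihoods at x = 4.4 mV:
  L_A = (1/(0.82·√(2π)))·exp(−(4.4−4.54)²/(2·0.82²)) = 0.486515·exp(-0.01457) = 0.479476
  L_B = (1/(0.82·√(2π)))·exp(−(4.4−5.06)²/(2·0.82²)) = 0.486515·exp(-0.32391) = 0.351902
  L_C = (1/(0.82·√(2π)))·exp(−(4.4−6.70)²/(2·0.82²)) = 0.486515·exp(-3.93367) = 0.00952193
Prior × likelihood for each component:
  π_A·L_A = 0.46 × 0.479476 = 0.220559
  π_B·L_B = 0.45 × 0.351902 = 0.158356
  π_C·L_C = 0.09 × 0.00952193 = 0.000856973
Marginal: 0.220559 + 0.158356 + 0.000856973 = 0.379772
P(Source A | 4.4 mV) ≈ 0.5808

0.5808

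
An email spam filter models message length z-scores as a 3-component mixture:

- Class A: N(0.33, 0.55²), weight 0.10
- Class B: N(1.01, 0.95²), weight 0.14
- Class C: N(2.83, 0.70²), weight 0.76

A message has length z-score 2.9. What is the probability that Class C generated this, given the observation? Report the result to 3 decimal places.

0.981

The responsibility of component k is π_k f_k(x) divided by Σ_j π_j f_j(x).
Component likelihoods at x = 2.9:
  L_A = 1.31605e-05
  L_B = 0.0580385
  L_C = 0.567075
Unnormalised posteriors:
  π_A·L_A = 0.10 × 1.31605e-05 = 1.31605e-06
  π_B·L_B = 0.14 × 0.0580385 = 0.0081254
  π_C·L_C = 0.76 × 0.567075 = 0.430977
Marginal: 1.31605e-06 + 0.0081254 + 0.430977 = 0.439104
P(Class C | the observation) ≈ 0.981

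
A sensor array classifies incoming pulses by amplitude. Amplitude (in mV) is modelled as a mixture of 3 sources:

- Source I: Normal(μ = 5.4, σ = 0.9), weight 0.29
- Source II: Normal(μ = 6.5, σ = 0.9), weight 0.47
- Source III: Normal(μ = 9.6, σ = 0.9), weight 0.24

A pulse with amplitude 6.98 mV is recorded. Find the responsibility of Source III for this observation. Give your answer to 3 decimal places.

0.007

The responsibility of component k is π_k f_k(x) divided by Σ_j π_j f_j(x).
Evaluate each component's likelihood at the observed value:
  p_I = 0.0949347
  p_II = 0.384504
  p_III = 0.00640381
Weight by the priors:
  π_I·p_I = 0.29 × 0.0949347 = 0.0275311
  π_II·p_II = 0.47 × 0.384504 = 0.180717
  π_III·p_III = 0.24 × 0.00640381 = 0.00153691
Denominator: 0.0275311 + 0.180717 + 0.00153691 = 0.209785
P(Source III | the observation) = 0.00153691 / 0.209785 ≈ 0.007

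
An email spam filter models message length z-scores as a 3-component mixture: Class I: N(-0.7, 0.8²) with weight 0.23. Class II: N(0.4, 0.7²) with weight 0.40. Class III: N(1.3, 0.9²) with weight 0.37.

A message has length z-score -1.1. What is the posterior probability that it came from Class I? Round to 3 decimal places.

0.786

Apply Bayes' rule: the posterior for each component is proportional to its prior times its likelihood at x.
Component likelihoods at x = -1.1:
  f_I = (1/(0.8·√(2π)))·exp(−(-1.1−-0.7)²/(2·0.8²)) = 0.498678·exp(-0.12500) = 0.440082
  f_II = (1/(0.7·√(2π)))·exp(−(-1.1−0.4)²/(2·0.7²)) = 0.569918·exp(-2.29592) = 0.057373
  f_III = (1/(0.9·√(2π)))·exp(−(-1.1−1.3)²/(2·0.9²)) = 0.443269·exp(-3.55556) = 0.0126622
Prior × likelihood for each component:
  π_I·f_I = 0.23 × 0.440082 = 0.101219
  π_II·f_II = 0.40 × 0.057373 = 0.0229492
  π_III·f_III = 0.37 × 0.0126622 = 0.00468502
Normaliser: 0.101219 + 0.0229492 + 0.00468502 = 0.128853
P(Class I | x) = 0.101219 / 0.128853 ≈ 0.786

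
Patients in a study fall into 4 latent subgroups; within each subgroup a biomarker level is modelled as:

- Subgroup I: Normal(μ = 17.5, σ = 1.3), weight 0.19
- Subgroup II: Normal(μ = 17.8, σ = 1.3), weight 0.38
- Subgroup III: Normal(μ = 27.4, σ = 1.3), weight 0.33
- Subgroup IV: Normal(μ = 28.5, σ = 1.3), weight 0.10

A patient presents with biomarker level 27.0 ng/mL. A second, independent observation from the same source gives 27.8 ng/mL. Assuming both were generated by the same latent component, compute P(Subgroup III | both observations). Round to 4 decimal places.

0.8710

Apply Bayes' rule: the posterior for each component is proportional to its prior times its likelihood at x.
Since both observations come from the same component, the likelihood for component k is f_k(x₁)·f_k(x₂).
  L_I = [(1/(1.3·√(2π)))·exp(−(27.0−17.5)²/(2·1.3²)) = 0.306879·exp(-26.70118) = 7.77661e-13] × [7.16996e-15] = 5.57579e-27
  L_II = [(1/(1.3·√(2π)))·exp(−(27.0−17.8)²/(2·1.3²)) = 0.306879·exp(-25.04142) = 4.08899e-12] × [4.34528e-14] = 1.77678e-25
  L_III = [(1/(1.3·√(2π)))·exp(−(27.0−27.4)²/(2·1.3²)) = 0.306879·exp(-0.04734) = 0.29269] × [0.29269] = 0.0856676
  L_IV = [(1/(1.3·√(2π)))·exp(−(27.0−28.5)²/(2·1.3²)) = 0.306879·exp(-0.66568) = 0.157712] × [0.265465] = 0.041867
Prior × likelihood for each component:
  π_I·L_I = 0.19 × 5.57579e-27 = 1.0594e-27
  π_II·L_II = 0.38 × 1.77678e-25 = 6.75176e-26
  π_III·L_III = 0.33 × 0.0856676 = 0.0282703
  π_IV·L_IV = 0.10 × 0.041867 = 0.0041867
Denominator: 1.0594e-27 + 6.75176e-26 + 0.0282703 + 0.0041867 = 0.032457
P(Subgroup III | x) ≈ 0.8710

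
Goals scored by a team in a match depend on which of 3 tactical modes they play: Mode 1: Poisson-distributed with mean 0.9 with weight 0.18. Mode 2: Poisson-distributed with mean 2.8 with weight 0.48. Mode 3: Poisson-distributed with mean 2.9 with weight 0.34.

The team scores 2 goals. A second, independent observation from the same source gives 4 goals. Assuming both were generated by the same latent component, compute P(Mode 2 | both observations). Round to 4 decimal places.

0.5766

Apply Bayes' rule: the posterior for each component is proportional to its prior times its likelihood at x.
Since both observations come from the same component, the likelihood for component k is f_k(x₁)·f_k(x₂).
  f_1 = [e^(−0.9)·0.9^2/2! = 0.164661] × [0.0111146] = 0.00183014
  f_2 = [e^(−2.8)·2.8^2/2! = 0.238375] × [0.155739] = 0.0371243
  f_3 = [e^(−2.9)·2.9^2/2! = 0.231373] × [0.162154] = 0.0375179
Prior × likelihood for each component:
  P(Z=1)·f_1 = 0.18 × 0.00183014 = 0.000329425
  P(Z=2)·f_2 = 0.48 × 0.0371243 = 0.0178196
  P(Z=3)·f_3 = 0.34 × 0.0375179 = 0.0127561
Normaliser: 0.000329425 + 0.0178196 + 0.0127561 = 0.0309052
So the posterior for Mode 2 is 0.0178196 / 0.0309052 ≈ 0.5766.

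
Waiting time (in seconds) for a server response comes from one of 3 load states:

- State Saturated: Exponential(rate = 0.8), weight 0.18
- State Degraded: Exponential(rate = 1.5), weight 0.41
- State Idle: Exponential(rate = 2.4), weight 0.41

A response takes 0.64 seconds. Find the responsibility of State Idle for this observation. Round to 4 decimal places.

0.3969

Posterior ∝ prior × likelihood, so P(k | x) ∝ P(Z=k) f_k(x); normalise over all components.
Evaluate each component's likelihood at the observed value:
  f_Saturated = 0.8·e^(−0.8·0.64) = 0.8·e^(−0.5120) = 0.479437
  f_Degraded = 1.5·e^(−1.5·0.64) = 1.5·e^(−0.9600) = 0.574339
  f_Idle = 2.4·e^(−2.4·0.64) = 2.4·e^(−1.5360) = 0.516577
Prior × likelihood for each component:
  P(Z=Saturated)·f_Saturated = 0.18 × 0.479437 = 0.0862986
  P(Z=Degraded)·f_Degraded = 0.41 × 0.574339 = 0.235479
  P(Z=Idle)·f_Idle = 0.41 × 0.516577 = 0.211796
Sum: 0.0862986 + 0.235479 + 0.211796 = 0.533574
P(State Idle | 0.64 seconds) = 0.211796 / 0.533574 ≈ 0.3969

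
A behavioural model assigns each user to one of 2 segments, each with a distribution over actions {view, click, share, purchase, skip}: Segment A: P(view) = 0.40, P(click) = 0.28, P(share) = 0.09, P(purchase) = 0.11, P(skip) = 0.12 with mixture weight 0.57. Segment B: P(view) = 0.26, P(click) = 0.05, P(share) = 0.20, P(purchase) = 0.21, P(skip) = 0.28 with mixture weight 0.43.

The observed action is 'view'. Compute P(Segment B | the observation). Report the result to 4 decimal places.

0.3290

Apply Bayes' rule: the posterior for each component is proportional to its prior times its likelihood at x.
Component likelihoods at x = 'view':
  L_A = P(view | comp) = 0.40
  L_B = P(view | comp) = 0.26
Prior × likelihood for each component:
  π_A·L_A = 0.57 × 0.4 = 0.228
  π_B·L_B = 0.43 × 0.26 = 0.1118
Normaliser: 0.228 + 0.1118 = 0.3398
Responsibility of Segment B: 0.1118 / 0.3398 ≈ 0.3290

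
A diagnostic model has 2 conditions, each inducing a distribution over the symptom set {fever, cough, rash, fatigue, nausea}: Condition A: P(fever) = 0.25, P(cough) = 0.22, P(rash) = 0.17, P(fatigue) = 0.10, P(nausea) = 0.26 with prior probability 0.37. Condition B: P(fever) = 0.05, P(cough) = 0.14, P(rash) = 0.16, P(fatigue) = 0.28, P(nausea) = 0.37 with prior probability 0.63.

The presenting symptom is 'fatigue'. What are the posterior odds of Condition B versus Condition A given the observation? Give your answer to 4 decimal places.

Only the two components matter; the odds are (w_i f_i(x)) / (w_j f_j(x)).
Component likelihoods at x = 'fatigue':
  L_A = 0.1
  L_B = 0.28
0.1764 / 0.037 ≈ 4.7676

4.7676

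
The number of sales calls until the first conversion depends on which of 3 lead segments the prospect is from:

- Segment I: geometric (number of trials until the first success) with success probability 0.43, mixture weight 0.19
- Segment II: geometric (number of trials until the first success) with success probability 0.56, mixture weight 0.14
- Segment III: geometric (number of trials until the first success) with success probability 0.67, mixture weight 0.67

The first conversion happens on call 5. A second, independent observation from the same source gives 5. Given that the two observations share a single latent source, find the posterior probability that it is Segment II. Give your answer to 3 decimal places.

By Bayes' theorem, P(k | x) = w_k f_k(x) / Σ_j w_j f_j(x).
Since both observations come from the same component, the likelihood for component k is f_k(x₁)·f_k(x₂).
  p_I = [0.0453908] × [0.0453908] = 0.00206033
  p_II = [0.0209893] × [0.0209893] = 0.000440552
  p_III = [0.00794567] × [0.00794567] = 6.31337e-05
Weight by the priors:
  w_I·p_I = 0.19 × 0.00206033 = 0.000391462
  w_II·p_II = 0.14 × 0.000440552 = 6.16773e-05
  w_III·p_III = 0.67 × 6.31337e-05 = 4.22996e-05
Denominator: 0.000391462 + 6.16773e-05 + 4.22996e-05 = 0.000495439
P(Segment II | x₁,x₂) = 6.16773e-05 / 0.000495439 ≈ 0.124

0.124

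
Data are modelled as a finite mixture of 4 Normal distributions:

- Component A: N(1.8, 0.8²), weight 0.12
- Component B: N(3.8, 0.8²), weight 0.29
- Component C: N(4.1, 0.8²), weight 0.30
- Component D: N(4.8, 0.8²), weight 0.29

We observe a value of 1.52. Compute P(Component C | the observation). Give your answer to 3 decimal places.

0.014

Posterior ∝ prior × likelihood, so P(k | x) ∝ w_k f_k(x); normalise over all components.
Evaluate each component's likelihood at the observed value:
  f_A = 0.46905
  f_B = 0.00859096
  f_C = 0.00275013
  f_D = 0.000111577
Prior × likelihood for each component:
  w_A·f_A = 0.12 × 0.46905 = 0.0562861
  w_B·f_B = 0.29 × 0.00859096 = 0.00249138
  w_C·f_C = 0.30 × 0.00275013 = 0.000825039
  w_D·f_D = 0.29 × 0.000111577 = 3.23574e-05
Evidence: 0.0562861 + 0.00249138 + 0.000825039 + 3.23574e-05 = 0.0596348
Responsibility of Component C: 0.000825039 / 0.0596348 ≈ 0.014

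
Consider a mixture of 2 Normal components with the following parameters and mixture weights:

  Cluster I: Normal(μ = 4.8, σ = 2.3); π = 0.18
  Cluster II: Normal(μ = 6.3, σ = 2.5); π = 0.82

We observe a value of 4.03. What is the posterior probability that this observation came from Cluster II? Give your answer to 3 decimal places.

Apply Bayes' rule: the posterior for each component is proportional to its prior times its likelihood at x.
Normal densities:
  f_I = 0.164
  f_II = 0.105667
Unnormalised posteriors:
  P(Z=I)·f_I = 0.18 × 0.164 = 0.02952
  P(Z=II)·f_II = 0.82 × 0.105667 = 0.0866471
Marginal: 0.02952 + 0.0866471 = 0.116167
P(Cluster II | the observation) = 0.0866471 / 0.116167 ≈ 0.746

0.746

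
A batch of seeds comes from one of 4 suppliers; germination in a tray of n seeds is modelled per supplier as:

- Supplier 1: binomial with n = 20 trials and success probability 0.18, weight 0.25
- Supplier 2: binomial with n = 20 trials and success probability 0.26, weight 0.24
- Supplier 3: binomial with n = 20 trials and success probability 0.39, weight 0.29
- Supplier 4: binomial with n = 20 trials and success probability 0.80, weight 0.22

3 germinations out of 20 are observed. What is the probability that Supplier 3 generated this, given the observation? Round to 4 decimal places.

Posterior ∝ prior × likelihood, so P(k | x) ∝ π_k f_k(x); normalise over all components.
Binomial probabilities:
  f_1 = C(20,3)·0.18^3·0.82^17 = 1140·0.005832·0.0342638 = 0.227802
  f_2 = C(20,3)·0.26^3·0.74^17 = 1140·0.017576·0.00598328 = 0.119885
  f_3 = C(20,3)·0.39^3·0.61^17 = 1140·0.059319·0.000224185 = 0.0151602
  f_4 = C(20,3)·0.80^3·0.20^17 = 1140·0.512·1.31072e-12 = 7.65041e-10
Weight by the priors:
  π_1·f_1 = 0.25 × 0.227802 = 0.0569505
  π_2·f_2 = 0.24 × 0.119885 = 0.0287724
  π_3·f_3 = 0.29 × 0.0151602 = 0.00439647
  π_4·f_4 = 0.22 × 7.65041e-10 = 1.68309e-10
Sum: 0.0569505 + 0.0287724 + 0.00439647 + 1.68309e-10 = 0.0901194
P(Supplier 3 | data) ≈ 0.0488

0.0488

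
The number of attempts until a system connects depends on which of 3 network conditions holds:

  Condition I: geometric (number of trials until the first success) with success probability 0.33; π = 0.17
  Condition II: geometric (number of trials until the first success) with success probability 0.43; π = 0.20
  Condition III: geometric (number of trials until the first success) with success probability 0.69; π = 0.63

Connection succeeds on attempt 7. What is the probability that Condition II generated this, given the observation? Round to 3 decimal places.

Posterior ∝ prior × likelihood, so P(k | x) ∝ π_k f_k(x); normalise over all components.
Component likelihoods at x = 7:
  f_I = 0.33·(1−0.33)^6 = 0.33·0.0904584 = 0.0298513
  f_II = 0.43·(1−0.43)^6 = 0.43·0.0342964 = 0.0147475
  f_III = 0.69·(1−0.69)^6 = 0.69·0.000887504 = 0.000612378
Weight by the priors:
  π_I·f_I = 0.17 × 0.0298513 = 0.00507472
  π_II·f_II = 0.20 × 0.0147475 = 0.00294949
  π_III·f_III = 0.63 × 0.000612378 = 0.000385798
Evidence: 0.00507472 + 0.00294949 + 0.000385798 = 0.00841001
P(Condition II | x) ≈ 0.351

0.351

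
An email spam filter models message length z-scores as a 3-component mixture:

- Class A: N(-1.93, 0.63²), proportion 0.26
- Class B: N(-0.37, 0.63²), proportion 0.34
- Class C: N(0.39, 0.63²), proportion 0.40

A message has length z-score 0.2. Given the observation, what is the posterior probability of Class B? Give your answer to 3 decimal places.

0.371

The responsibility of component k is w_k f_k(x) divided by Σ_j w_j f_j(x).
Component likelihoods at x = 0.2:
  L_A = 0.00208638
  L_B = 0.420547
  L_C = 0.605089
Multiply by the mixture weights:
  w_A·L_A = 0.26 × 0.00208638 = 0.00054246
  w_B·L_B = 0.34 × 0.420547 = 0.142986
  w_C·L_C = 0.40 × 0.605089 = 0.242035
Sum: 0.00054246 + 0.142986 + 0.242035 = 0.385564
Responsibility of Class B: 0.142986 / 0.385564 ≈ 0.371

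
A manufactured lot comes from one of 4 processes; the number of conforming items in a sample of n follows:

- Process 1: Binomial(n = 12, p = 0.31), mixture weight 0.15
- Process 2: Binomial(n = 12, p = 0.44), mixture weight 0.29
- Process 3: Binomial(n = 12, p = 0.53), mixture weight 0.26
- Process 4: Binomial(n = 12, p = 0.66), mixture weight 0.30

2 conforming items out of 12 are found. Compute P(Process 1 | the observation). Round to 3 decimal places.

The responsibility of component k is P(Z=k) f_k(x) divided by Σ_j P(Z=j) f_j(x).
Component likelihoods at x = 2 conforming items out of 12:
  p_1 = C(12,2)·0.31^2·0.69^10 = 66·0.0961·0.0244619 = 0.155152
  p_2 = C(12,2)·0.44^2·0.56^10 = 66·0.1936·0.00303305 = 0.0387552
  p_3 = C(12,2)·0.53^2·0.47^10 = 66·0.2809·0.000525991 = 0.00975156
  p_4 = C(12,2)·0.66^2·0.34^10 = 66·0.4356·2.06438e-05 = 0.0005935
Prior × likelihood for each component:
  P(Z=1)·p_1 = 0.15 × 0.155152 = 0.0232728
  P(Z=2)·p_2 = 0.29 × 0.0387552 = 0.011239
  P(Z=3)·p_3 = 0.26 × 0.00975156 = 0.00253541
  P(Z=4)·p_4 = 0.30 × 0.0005935 = 0.00017805
Sum: 0.0232728 + 0.011239 + 0.00253541 + 0.00017805 = 0.0372253
So the posterior for Process 1 is 0.0232728 / 0.0372253 ≈ 0.625.

0.625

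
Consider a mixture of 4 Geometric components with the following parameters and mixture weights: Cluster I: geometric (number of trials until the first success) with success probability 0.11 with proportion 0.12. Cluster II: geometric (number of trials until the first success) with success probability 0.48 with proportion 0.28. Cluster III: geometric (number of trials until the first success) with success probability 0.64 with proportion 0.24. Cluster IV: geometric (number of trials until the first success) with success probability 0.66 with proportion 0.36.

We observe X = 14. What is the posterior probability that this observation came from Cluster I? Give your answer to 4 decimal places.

0.9905

Posterior ∝ prior × likelihood, so P(k | x) ∝ π_k f_k(x); normalise over all components.
Geometric probabilities:
  L_I = 0.11·(1−0.11)^13 = 0.11·0.219821 = 0.0241804
  L_II = 0.48·(1−0.48)^13 = 0.48·0.000203256 = 9.75629e-05
  L_III = 0.64·(1−0.64)^13 = 0.64·1.70582e-06 = 1.09172e-06
  L_IV = 0.66·(1−0.66)^13 = 0.66·8.11383e-07 = 5.35513e-07
Multiply by the mixture weights:
  π_I·L_I = 0.12 × 0.0241804 = 0.00290164
  π_II·L_II = 0.28 × 9.75629e-05 = 2.73176e-05
  π_III·L_III = 0.24 × 1.09172e-06 = 2.62014e-07
  π_IV·L_IV = 0.36 × 5.35513e-07 = 1.92785e-07
Sum: 0.00290164 + 2.73176e-05 + 2.62014e-07 + 1.92785e-07 = 0.00292942
So the posterior for Cluster I is 0.00290164 / 0.00292942 ≈ 0.9905.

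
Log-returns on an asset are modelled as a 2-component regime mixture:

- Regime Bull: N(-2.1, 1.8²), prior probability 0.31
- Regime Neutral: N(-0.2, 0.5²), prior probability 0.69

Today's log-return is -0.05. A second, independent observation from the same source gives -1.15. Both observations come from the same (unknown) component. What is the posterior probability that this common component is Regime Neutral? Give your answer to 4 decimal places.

0.9089

P(component k | x) = π_k·f_k(x) / marginal(x), where marginal(x) = Σ_j π_j·f_j(x).
Since both observations come from the same component, the likelihood for component k is f_k(x₁)·f_k(x₂).
  L_Bull = [0.115873] × [0.19282] = 0.0223426
  L_Neutral = [0.762776] × [0.131232] = 0.1001
Multiply by the mixture weights:
  π_Bull·L_Bull = 0.31 × 0.0223426 = 0.00692621
  π_Neutral·L_Neutral = 0.69 × 0.1001 = 0.0690692
Marginal: 0.00692621 + 0.0690692 = 0.0759954
P(Regime Neutral | x₁, x₂) = 0.0690692 / 0.0759954 ≈ 0.9089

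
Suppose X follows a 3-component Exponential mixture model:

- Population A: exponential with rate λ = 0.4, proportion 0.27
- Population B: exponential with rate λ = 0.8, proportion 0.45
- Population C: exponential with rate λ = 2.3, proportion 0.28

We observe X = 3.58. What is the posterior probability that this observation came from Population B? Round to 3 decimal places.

P(component k | x) = π_k·f_k(x) / marginal(x), where marginal(x) = Σ_j π_j·f_j(x).
Exponential densities:
  f_A = 0.4·e^(−0.4·3.58) = 0.4·e^(−1.4320) = 0.0955323
  f_B = 0.8·e^(−0.8·3.58) = 0.8·e^(−2.8640) = 0.0456321
  f_C = 2.3·e^(−2.3·3.58) = 2.3·e^(−8.2340) = 0.000610586
Multiply by the mixture weights:
  π_A·f_A = 0.27 × 0.0955323 = 0.0257937
  π_B·f_B = 0.45 × 0.0456321 = 0.0205345
  π_C·f_C = 0.28 × 0.000610586 = 0.000170964
Evidence: 0.0257937 + 0.0205345 + 0.000170964 = 0.0464991
Responsibility of Population B: 0.0205345 / 0.0464991 ≈ 0.442

0.442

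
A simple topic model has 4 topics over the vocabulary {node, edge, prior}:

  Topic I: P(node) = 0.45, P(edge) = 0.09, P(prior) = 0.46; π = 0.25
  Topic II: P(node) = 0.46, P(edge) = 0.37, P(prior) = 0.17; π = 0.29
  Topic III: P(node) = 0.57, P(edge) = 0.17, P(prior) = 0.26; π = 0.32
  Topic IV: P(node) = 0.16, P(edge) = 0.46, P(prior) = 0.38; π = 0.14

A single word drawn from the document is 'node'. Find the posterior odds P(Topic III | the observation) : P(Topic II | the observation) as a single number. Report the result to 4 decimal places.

Posterior odds = (π_i f_i(x)) / (π_j f_j(x)); the normalising sum cancels.
Categorical probabilities:
  p_I = 0.45
  p_II = 0.46
  p_III = 0.57
  p_IV = 0.16
0.1824 / 0.1334 ≈ 1.3673

1.3673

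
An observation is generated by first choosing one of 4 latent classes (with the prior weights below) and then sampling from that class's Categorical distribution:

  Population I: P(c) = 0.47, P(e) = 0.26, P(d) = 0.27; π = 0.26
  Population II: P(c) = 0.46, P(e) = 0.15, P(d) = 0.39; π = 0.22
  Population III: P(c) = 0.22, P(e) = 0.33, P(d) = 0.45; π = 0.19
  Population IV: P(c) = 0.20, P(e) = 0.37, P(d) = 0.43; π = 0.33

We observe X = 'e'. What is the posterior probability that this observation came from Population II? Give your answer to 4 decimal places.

0.1156

P(component k | x) = π_k·f_k(x) / marginal(x), where marginal(x) = Σ_j π_j·f_j(x).
Component likelihoods at x = 'e':
  p_I = 0.26
  p_II = 0.15
  p_III = 0.33
  p_IV = 0.37
Weight by the priors:
  π_I·p_I = 0.26 × 0.26 = 0.0676
  π_II·p_II = 0.22 × 0.15 = 0.033
  π_III·p_III = 0.19 × 0.33 = 0.0627
  π_IV·p_IV = 0.33 × 0.37 = 0.1221
Sum: 0.0676 + 0.033 + 0.0627 + 0.1221 = 0.2854
Responsibility of Population II: 0.033 / 0.2854 ≈ 0.1156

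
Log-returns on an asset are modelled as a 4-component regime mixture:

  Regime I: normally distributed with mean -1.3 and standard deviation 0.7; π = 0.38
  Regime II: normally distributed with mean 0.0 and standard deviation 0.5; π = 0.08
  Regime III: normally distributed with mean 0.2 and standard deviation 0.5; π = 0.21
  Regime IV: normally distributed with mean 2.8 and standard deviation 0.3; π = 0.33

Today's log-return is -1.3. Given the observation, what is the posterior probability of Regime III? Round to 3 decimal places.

0.008

P(component k | x) = π_k·f_k(x) / marginal(x), where marginal(x) = Σ_j π_j·f_j(x).
Evaluate each component's likelihood at the observed value:
  L_I = (1/(0.7·√(2π)))·exp(−(-1.3−-1.3)²/(2·0.7²)) = 0.569918·exp(-0.00000) = 0.569918
  L_II = (1/(0.5·√(2π)))·exp(−(-1.3−0.0)²/(2·0.5²)) = 0.797885·exp(-3.38000) = 0.0271659
  L_III = (1/(0.5·√(2π)))·exp(−(-1.3−0.2)²/(2·0.5²)) = 0.797885·exp(-4.50000) = 0.0088637
  L_IV = (1/(0.3·√(2π)))·exp(−(-1.3−2.8)²/(2·0.3²)) = 1.329808·exp(-93.38889) = 3.67714e-41
Prior × likelihood for each component:
  π_I·L_I = 0.38 × 0.569918 = 0.216569
  π_II·L_II = 0.08 × 0.0271659 = 0.00217328
  π_III·L_III = 0.21 × 0.0088637 = 0.00186138
  π_IV·L_IV = 0.33 × 3.67714e-41 = 1.21345e-41
Marginal: 0.216569 + 0.00217328 + 0.00186138 + 1.21345e-41 = 0.220603
P(Regime III | the observation) ≈ 0.008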